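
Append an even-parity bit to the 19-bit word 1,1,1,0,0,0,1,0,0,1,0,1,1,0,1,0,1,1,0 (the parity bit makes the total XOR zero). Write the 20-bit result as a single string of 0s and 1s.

11100010010110101100

XOR of the 19 data bits: 1⊕1⊕1⊕0⊕0⊕0⊕1⊕0⊕0⊕1⊕0⊕1⊕1⊕0⊕1⊕0⊕1⊕1⊕0 = 0
Parity bit = 0 (so all 20 bits XOR to 0).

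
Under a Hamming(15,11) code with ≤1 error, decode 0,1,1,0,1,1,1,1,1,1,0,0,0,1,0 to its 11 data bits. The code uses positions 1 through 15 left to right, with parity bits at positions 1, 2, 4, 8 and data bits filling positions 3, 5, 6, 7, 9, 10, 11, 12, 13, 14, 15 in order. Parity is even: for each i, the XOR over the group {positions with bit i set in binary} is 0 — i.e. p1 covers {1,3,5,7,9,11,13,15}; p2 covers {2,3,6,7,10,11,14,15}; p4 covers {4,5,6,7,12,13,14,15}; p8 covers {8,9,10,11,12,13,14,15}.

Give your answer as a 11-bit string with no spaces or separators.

11111100010

s1 (pos 1,3,5,7,9,11,13,15): 0⊕1⊕1⊕1⊕1⊕0⊕0⊕0 = 0
s2 (pos 2,3,6,7,10,11,14,15): 1⊕1⊕1⊕1⊕1⊕0⊕1⊕0 = 0
s4 (pos 4,5,6,7,12,13,14,15): 0⊕1⊕1⊕1⊕0⊕0⊕1⊕0 = 0
s8 (pos 8,9,10,11,12,13,14,15): 1⊕1⊕1⊕0⊕0⊕0⊕1⊕0 = 0
Syndrome s8…s1 = 0000 → no error.
Read data bits from positions 3,5,6,7,9,10,11,12,13,14,15: 11111100010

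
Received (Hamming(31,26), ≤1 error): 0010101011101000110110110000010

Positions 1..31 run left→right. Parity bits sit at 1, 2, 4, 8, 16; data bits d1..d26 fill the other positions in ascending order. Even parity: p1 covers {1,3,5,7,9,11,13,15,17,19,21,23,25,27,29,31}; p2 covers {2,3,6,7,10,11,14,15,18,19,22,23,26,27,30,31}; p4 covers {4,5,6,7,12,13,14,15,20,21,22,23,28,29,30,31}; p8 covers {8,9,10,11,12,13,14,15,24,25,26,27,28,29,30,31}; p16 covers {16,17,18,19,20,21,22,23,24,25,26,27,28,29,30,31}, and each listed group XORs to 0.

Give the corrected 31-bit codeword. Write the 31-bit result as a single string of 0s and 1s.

s1 (pos 1,3,5,7,9,11,13,15,17,19,21,23,25,27,29,31): 0⊕1⊕1⊕1⊕1⊕1⊕1⊕0⊕1⊕0⊕1⊕1⊕0⊕0⊕0⊕0 = 1
s2 (pos 2,3,6,7,10,11,14,15,18,19,22,23,26,27,30,31): 0⊕1⊕0⊕1⊕1⊕1⊕0⊕0⊕1⊕0⊕0⊕1⊕0⊕0⊕1⊕0 = 1
s4 (pos 4,5,6,7,12,13,14,15,20,21,22,23,28,29,30,31): 0⊕1⊕0⊕1⊕0⊕1⊕0⊕0⊕1⊕1⊕0⊕1⊕0⊕0⊕1⊕0 = 1
s8 (pos 8,9,10,11,12,13,14,15,24,25,26,27,28,29,30,31): 0⊕1⊕1⊕1⊕0⊕1⊕0⊕0⊕1⊕0⊕0⊕0⊕0⊕0⊕1⊕0 = 0
s16 (pos 16,17,18,19,20,21,22,23,24,25,26,27,28,29,30,31): 0⊕1⊕1⊕0⊕1⊕1⊕0⊕1⊕1⊕0⊕0⊕0⊕0⊕0⊕1⊕0 = 1
Syndrome s16…s1 = 10111 → error at position 23.
Flip position 23: 0010101011101000110110110000010 → 0010101011101000110110010000010

0010101011101000110110010000010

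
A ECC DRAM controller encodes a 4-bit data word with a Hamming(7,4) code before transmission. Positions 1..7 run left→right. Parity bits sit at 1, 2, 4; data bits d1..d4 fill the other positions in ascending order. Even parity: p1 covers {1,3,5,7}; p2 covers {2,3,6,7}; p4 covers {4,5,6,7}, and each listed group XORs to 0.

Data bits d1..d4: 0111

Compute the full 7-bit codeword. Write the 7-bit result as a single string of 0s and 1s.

0001111

Place data at non-parity positions: p1 p2 0 p4 1 1 1
p1 (pos 1,3,5,7): XOR of data positions = 0⊕1⊕1 = 0
p2 (pos 2,3,6,7): XOR of data positions = 0⊕1⊕1 = 0
p4 (pos 4,5,6,7): XOR of data positions = 1⊕1⊕1 = 1
Codeword: 0001111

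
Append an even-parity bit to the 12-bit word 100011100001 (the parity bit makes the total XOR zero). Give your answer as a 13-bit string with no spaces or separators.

1000111000011

XOR of the 12 data bits: 1⊕0⊕0⊕0⊕1⊕1⊕1⊕0⊕0⊕0⊕0⊕1 = 1
Parity bit = 1 (so all 13 bits XOR to 0).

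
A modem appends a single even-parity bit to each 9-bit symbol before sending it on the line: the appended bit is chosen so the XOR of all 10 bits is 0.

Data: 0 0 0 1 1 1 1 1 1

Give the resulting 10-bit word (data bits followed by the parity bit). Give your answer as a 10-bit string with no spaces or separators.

0001111110

XOR of the 9 data bits: 0⊕0⊕0⊕1⊕1⊕1⊕1⊕1⊕1 = 0
Parity bit = 0 (so all 10 bits XOR to 0).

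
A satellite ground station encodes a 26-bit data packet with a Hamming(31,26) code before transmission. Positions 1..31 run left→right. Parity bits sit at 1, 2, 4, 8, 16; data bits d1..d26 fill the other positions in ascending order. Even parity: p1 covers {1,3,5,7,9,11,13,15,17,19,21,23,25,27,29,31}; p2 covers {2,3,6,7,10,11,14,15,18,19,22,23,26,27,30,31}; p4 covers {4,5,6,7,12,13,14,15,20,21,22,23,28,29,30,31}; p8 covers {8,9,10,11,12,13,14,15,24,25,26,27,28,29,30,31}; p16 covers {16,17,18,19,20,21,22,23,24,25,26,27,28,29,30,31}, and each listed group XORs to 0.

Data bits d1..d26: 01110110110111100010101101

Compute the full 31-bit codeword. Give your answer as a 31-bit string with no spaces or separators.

0101111101101101111100010101101

Place data at non-parity positions: p1 p2 0 p4 1 1 1 p8 0 1 1 0 1 1 0 p16 1 1 1 1 0 0 0 1 0 1 0 1 1 0 1
p1 (pos 1,3,5,7,9,11,13,15,17,19,21,23,25,27,29,31): XOR of data positions = 0⊕1⊕1⊕0⊕1⊕1⊕0⊕1⊕1⊕0⊕0⊕0⊕0⊕1⊕1 = 0
p2 (pos 2,3,6,7,10,11,14,15,18,19,22,23,26,27,30,31): XOR of data positions = 0⊕1⊕1⊕1⊕1⊕1⊕0⊕1⊕1⊕0⊕0⊕1⊕0⊕0⊕1 = 1
p4 (pos 4,5,6,7,12,13,14,15,20,21,22,23,28,29,30,31): XOR of data positions = 1⊕1⊕1⊕0⊕1⊕1⊕0⊕1⊕0⊕0⊕0⊕1⊕1⊕0⊕1 = 1
p8 (pos 8,9,10,11,12,13,14,15,24,25,26,27,28,29,30,31): XOR of data positions = 0⊕1⊕1⊕0⊕1⊕1⊕0⊕1⊕0⊕1⊕0⊕1⊕1⊕0⊕1 = 1
p16 (pos 16,17,18,19,20,21,22,23,24,25,26,27,28,29,30,31): XOR of data positions = 1⊕1⊕1⊕1⊕0⊕0⊕0⊕1⊕0⊕1⊕0⊕1⊕1⊕0⊕1 = 1
Codeword: 0101111101101101111100010101101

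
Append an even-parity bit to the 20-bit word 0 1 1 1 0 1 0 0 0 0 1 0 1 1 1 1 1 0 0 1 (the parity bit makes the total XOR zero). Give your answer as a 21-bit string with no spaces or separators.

XOR of the 20 data bits: 0⊕1⊕1⊕1⊕0⊕1⊕0⊕0⊕0⊕0⊕1⊕0⊕1⊕1⊕1⊕1⊕1⊕0⊕0⊕1 = 1
Parity bit = 1 (so all 21 bits XOR to 0).

011101000010111110011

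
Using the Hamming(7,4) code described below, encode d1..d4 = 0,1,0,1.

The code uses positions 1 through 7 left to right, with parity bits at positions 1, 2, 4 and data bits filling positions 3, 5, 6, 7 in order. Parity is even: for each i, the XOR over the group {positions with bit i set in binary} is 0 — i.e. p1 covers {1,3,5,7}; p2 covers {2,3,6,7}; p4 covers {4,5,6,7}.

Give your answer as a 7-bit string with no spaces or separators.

Place data at non-parity positions: p1 p2 0 p4 1 0 1
p1 (pos 1,3,5,7): XOR of data positions = 0⊕1⊕1 = 0
p2 (pos 2,3,6,7): XOR of data positions = 0⊕0⊕1 = 1
p4 (pos 4,5,6,7): XOR of data positions = 1⊕0⊕1 = 0
Codeword: 0100101

0100101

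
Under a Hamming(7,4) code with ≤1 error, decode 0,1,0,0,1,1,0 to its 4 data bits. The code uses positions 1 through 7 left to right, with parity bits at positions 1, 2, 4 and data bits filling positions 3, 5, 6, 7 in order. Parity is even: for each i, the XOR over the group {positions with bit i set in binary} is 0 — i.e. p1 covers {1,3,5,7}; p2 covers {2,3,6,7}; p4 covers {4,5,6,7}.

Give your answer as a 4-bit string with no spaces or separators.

s1 (pos 1,3,5,7): 0⊕0⊕1⊕0 = 1
s2 (pos 2,3,6,7): 1⊕0⊕1⊕0 = 0
s4 (pos 4,5,6,7): 0⊕1⊕1⊕0 = 0
Syndrome s4…s1 = 001 → error at position 1.
Flip position 1: 0100110 → 1100110
Read data bits from positions 3,5,6,7: 0110

0110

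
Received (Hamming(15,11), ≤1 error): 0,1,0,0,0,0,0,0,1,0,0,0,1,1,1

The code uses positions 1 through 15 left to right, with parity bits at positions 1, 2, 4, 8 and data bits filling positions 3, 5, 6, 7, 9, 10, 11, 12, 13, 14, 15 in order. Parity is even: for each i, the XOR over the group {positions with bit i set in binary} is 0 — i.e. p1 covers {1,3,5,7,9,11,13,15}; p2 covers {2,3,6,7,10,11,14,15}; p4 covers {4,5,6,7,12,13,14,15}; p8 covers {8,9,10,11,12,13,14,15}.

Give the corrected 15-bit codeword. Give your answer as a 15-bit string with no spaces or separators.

s1 (pos 1,3,5,7,9,11,13,15): 0⊕0⊕0⊕0⊕1⊕0⊕1⊕1 = 1
s2 (pos 2,3,6,7,10,11,14,15): 1⊕0⊕0⊕0⊕0⊕0⊕1⊕1 = 1
s4 (pos 4,5,6,7,12,13,14,15): 0⊕0⊕0⊕0⊕0⊕1⊕1⊕1 = 1
s8 (pos 8,9,10,11,12,13,14,15): 0⊕1⊕0⊕0⊕0⊕1⊕1⊕1 = 0
Syndrome s8…s1 = 0111 → error at position 7.
Flip position 7: 010000001000111 → 010000101000111

010000101000111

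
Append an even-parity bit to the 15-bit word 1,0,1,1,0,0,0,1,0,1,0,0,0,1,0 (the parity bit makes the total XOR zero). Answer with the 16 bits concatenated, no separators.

XOR of the 15 data bits: 1⊕0⊕1⊕1⊕0⊕0⊕0⊕1⊕0⊕1⊕0⊕0⊕0⊕1⊕0 = 0
Parity bit = 0 (so all 16 bits XOR to 0).

1011000101000100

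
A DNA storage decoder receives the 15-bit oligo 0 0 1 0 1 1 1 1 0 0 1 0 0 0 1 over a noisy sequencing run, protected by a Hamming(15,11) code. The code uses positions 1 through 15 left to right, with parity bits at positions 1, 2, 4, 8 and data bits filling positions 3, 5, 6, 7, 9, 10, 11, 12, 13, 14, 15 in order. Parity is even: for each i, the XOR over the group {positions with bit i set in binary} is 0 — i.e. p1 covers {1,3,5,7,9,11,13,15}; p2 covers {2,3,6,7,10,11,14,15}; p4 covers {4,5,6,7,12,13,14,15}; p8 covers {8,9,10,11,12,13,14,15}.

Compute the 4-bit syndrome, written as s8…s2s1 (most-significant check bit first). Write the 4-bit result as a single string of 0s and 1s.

1011

s1 (pos 1,3,5,7,9,11,13,15): 0⊕1⊕1⊕1⊕0⊕1⊕0⊕1 = 1
s2 (pos 2,3,6,7,10,11,14,15): 0⊕1⊕1⊕1⊕0⊕1⊕0⊕1 = 1
s4 (pos 4,5,6,7,12,13,14,15): 0⊕1⊕1⊕1⊕0⊕0⊕0⊕1 = 0
s8 (pos 8,9,10,11,12,13,14,15): 1⊕0⊕0⊕1⊕0⊕0⊕0⊕1 = 1
Syndrome s8…s1 = 1011 → error at position 11.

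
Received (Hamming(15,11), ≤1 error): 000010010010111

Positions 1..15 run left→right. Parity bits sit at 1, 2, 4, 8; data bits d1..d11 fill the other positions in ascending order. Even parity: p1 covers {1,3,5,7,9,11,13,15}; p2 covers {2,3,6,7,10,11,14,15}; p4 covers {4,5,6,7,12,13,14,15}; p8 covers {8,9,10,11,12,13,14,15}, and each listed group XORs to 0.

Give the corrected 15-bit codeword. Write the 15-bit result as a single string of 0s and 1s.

s1 (pos 1,3,5,7,9,11,13,15): 0⊕0⊕1⊕0⊕0⊕1⊕1⊕1 = 0
s2 (pos 2,3,6,7,10,11,14,15): 0⊕0⊕0⊕0⊕0⊕1⊕1⊕1 = 1
s4 (pos 4,5,6,7,12,13,14,15): 0⊕1⊕0⊕0⊕0⊕1⊕1⊕1 = 0
s8 (pos 8,9,10,11,12,13,14,15): 1⊕0⊕0⊕1⊕0⊕1⊕1⊕1 = 1
Syndrome s8…s1 = 1010 → error at position 10.
Flip position 10: 000010010010111 → 000010010110111

000010010110111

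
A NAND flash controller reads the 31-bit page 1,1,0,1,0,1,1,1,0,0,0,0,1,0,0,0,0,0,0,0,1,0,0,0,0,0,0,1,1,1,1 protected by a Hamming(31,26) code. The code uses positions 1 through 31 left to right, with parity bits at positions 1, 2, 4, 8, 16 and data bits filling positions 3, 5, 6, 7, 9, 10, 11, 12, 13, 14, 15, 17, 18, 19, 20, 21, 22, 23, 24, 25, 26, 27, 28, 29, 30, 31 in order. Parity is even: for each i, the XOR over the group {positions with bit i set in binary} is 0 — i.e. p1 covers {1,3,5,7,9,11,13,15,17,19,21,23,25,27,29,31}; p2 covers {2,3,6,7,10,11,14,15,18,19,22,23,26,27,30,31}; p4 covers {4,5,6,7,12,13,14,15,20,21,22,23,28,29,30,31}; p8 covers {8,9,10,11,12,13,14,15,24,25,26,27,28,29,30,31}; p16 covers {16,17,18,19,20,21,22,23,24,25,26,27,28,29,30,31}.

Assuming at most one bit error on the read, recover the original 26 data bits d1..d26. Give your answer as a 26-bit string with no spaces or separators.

s1 (pos 1,3,5,7,9,11,13,15,17,19,21,23,25,27,29,31): 1⊕0⊕0⊕1⊕0⊕0⊕1⊕0⊕0⊕0⊕1⊕0⊕0⊕0⊕1⊕1 = 0
s2 (pos 2,3,6,7,10,11,14,15,18,19,22,23,26,27,30,31): 1⊕0⊕1⊕1⊕0⊕0⊕0⊕0⊕0⊕0⊕0⊕0⊕0⊕0⊕1⊕1 = 1
s4 (pos 4,5,6,7,12,13,14,15,20,21,22,23,28,29,30,31): 1⊕0⊕1⊕1⊕0⊕1⊕0⊕0⊕0⊕1⊕0⊕0⊕1⊕1⊕1⊕1 = 1
s8 (pos 8,9,10,11,12,13,14,15,24,25,26,27,28,29,30,31): 1⊕0⊕0⊕0⊕0⊕1⊕0⊕0⊕0⊕0⊕0⊕0⊕1⊕1⊕1⊕1 = 0
s16 (pos 16,17,18,19,20,21,22,23,24,25,26,27,28,29,30,31): 0⊕0⊕0⊕0⊕0⊕1⊕0⊕0⊕0⊕0⊕0⊕0⊕1⊕1⊕1⊕1 = 1
Syndrome s16…s1 = 10110 → error at position 22.
Flip position 22: 1101011100001000000010000001111 → 1101011100001000000011000001111
Read data bits from positions 3,5,6,7,9,10,11,12,13,14,15,17,18,19,20,21,22,23,24,25,26,27,28,29,30,31: 00110000100000011000001111

00110000100000011000001111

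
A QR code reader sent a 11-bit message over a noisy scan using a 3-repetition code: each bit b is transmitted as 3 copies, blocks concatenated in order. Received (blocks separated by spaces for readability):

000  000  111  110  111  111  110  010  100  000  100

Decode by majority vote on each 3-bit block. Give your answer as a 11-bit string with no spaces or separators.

00111110000

Block 1 (000): 0 ones → 0
Block 2 (000): 0 ones → 0
Block 3 (111): 3 ones → 1
Block 4 (110): 2 ones → 1
Block 5 (111): 3 ones → 1
Block 6 (111): 3 ones → 1
Block 7 (110): 2 ones → 1
Block 8 (010): 1 one → 0
Block 9 (100): 1 one → 0
Block 10 (000): 0 ones → 0
Block 11 (100): 1 one → 0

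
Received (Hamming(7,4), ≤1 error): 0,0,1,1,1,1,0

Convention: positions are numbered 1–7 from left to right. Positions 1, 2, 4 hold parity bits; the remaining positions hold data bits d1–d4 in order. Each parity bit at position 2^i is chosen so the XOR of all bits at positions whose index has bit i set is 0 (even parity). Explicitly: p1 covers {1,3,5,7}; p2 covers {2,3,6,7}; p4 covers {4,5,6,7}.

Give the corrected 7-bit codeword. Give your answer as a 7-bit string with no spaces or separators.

0010110

s1 (pos 1,3,5,7): 0⊕1⊕1⊕0 = 0
s2 (pos 2,3,6,7): 0⊕1⊕1⊕0 = 0
s4 (pos 4,5,6,7): 1⊕1⊕1⊕0 = 1
Syndrome s4…s1 = 100 → error at position 4.
Flip position 4: 0011110 → 0010110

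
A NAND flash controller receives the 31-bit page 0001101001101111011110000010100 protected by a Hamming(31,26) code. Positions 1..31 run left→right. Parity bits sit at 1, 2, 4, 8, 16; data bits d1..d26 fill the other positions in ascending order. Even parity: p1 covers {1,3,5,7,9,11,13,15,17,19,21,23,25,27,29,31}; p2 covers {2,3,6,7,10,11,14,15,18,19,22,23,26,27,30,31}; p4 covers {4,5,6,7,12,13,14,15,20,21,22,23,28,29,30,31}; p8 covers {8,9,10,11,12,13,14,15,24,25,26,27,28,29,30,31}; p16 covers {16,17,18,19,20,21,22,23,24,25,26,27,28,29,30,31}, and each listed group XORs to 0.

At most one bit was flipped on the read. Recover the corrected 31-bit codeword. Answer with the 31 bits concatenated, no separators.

s1 (pos 1,3,5,7,9,11,13,15,17,19,21,23,25,27,29,31): 0⊕0⊕1⊕1⊕0⊕1⊕1⊕1⊕0⊕1⊕1⊕0⊕0⊕1⊕1⊕0 = 1
s2 (pos 2,3,6,7,10,11,14,15,18,19,22,23,26,27,30,31): 0⊕0⊕0⊕1⊕1⊕1⊕1⊕1⊕1⊕1⊕0⊕0⊕0⊕1⊕0⊕0 = 0
s4 (pos 4,5,6,7,12,13,14,15,20,21,22,23,28,29,30,31): 1⊕1⊕0⊕1⊕0⊕1⊕1⊕1⊕1⊕1⊕0⊕0⊕0⊕1⊕0⊕0 = 1
s8 (pos 8,9,10,11,12,13,14,15,24,25,26,27,28,29,30,31): 0⊕0⊕1⊕1⊕0⊕1⊕1⊕1⊕0⊕0⊕0⊕1⊕0⊕1⊕0⊕0 = 1
s16 (pos 16,17,18,19,20,21,22,23,24,25,26,27,28,29,30,31): 1⊕0⊕1⊕1⊕1⊕1⊕0⊕0⊕0⊕0⊕0⊕1⊕0⊕1⊕0⊕0 = 1
Syndrome s16…s1 = 11101 → error at position 29.
Flip position 29: 0001101001101111011110000010100 → 0001101001101111011110000010000

0001101001101111011110000010000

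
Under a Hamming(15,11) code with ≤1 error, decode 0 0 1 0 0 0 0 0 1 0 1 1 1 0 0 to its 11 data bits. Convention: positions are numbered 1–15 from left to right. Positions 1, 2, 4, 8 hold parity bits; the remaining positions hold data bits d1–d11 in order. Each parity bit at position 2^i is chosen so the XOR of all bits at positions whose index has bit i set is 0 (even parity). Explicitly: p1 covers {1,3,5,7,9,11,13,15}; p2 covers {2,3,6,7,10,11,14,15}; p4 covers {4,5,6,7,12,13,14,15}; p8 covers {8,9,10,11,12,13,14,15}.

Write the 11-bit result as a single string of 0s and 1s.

s1 (pos 1,3,5,7,9,11,13,15): 0⊕1⊕0⊕0⊕1⊕1⊕1⊕0 = 0
s2 (pos 2,3,6,7,10,11,14,15): 0⊕1⊕0⊕0⊕0⊕1⊕0⊕0 = 0
s4 (pos 4,5,6,7,12,13,14,15): 0⊕0⊕0⊕0⊕1⊕1⊕0⊕0 = 0
s8 (pos 8,9,10,11,12,13,14,15): 0⊕1⊕0⊕1⊕1⊕1⊕0⊕0 = 0
Syndrome s8…s1 = 0000 → no error.
Read data bits from positions 3,5,6,7,9,10,11,12,13,14,15: 10001011100

10001011100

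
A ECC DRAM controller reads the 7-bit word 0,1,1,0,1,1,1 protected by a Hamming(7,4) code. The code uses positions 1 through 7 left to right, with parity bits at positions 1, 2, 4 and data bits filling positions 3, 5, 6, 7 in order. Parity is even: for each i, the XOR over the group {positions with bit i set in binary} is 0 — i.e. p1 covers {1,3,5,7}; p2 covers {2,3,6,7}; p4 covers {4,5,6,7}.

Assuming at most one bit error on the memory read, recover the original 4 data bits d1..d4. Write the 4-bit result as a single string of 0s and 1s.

1011

s1 (pos 1,3,5,7): 0⊕1⊕1⊕1 = 1
s2 (pos 2,3,6,7): 1⊕1⊕1⊕1 = 0
s4 (pos 4,5,6,7): 0⊕1⊕1⊕1 = 1
Syndrome s4…s1 = 101 → error at position 5.
Flip position 5: 0110111 → 0110011
Read data bits from positions 3,5,6,7: 1011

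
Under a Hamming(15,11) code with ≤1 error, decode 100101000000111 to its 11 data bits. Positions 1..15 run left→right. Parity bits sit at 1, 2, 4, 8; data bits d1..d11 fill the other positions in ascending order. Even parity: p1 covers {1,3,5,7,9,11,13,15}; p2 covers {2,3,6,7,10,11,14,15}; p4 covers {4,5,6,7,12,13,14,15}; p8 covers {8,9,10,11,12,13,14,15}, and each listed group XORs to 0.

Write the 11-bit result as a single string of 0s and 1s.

s1 (pos 1,3,5,7,9,11,13,15): 1⊕0⊕0⊕0⊕0⊕0⊕1⊕1 = 1
s2 (pos 2,3,6,7,10,11,14,15): 0⊕0⊕1⊕0⊕0⊕0⊕1⊕1 = 1
s4 (pos 4,5,6,7,12,13,14,15): 1⊕0⊕1⊕0⊕0⊕1⊕1⊕1 = 1
s8 (pos 8,9,10,11,12,13,14,15): 0⊕0⊕0⊕0⊕0⊕1⊕1⊕1 = 1
Syndrome s8…s1 = 1111 → error at position 15.
Flip position 15: 100101000000111 → 100101000000110
Read data bits from positions 3,5,6,7,9,10,11,12,13,14,15: 00100000110

00100000110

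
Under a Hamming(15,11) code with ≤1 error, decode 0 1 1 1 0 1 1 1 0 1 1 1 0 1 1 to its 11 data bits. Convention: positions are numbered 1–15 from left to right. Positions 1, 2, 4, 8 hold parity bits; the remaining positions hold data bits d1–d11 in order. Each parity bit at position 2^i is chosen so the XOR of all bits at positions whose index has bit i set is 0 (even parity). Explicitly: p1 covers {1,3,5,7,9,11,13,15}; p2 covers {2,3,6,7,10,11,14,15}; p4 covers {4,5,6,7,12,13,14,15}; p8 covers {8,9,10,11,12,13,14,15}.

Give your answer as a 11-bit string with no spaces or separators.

10110111011

s1 (pos 1,3,5,7,9,11,13,15): 0⊕1⊕0⊕1⊕0⊕1⊕0⊕1 = 0
s2 (pos 2,3,6,7,10,11,14,15): 1⊕1⊕1⊕1⊕1⊕1⊕1⊕1 = 0
s4 (pos 4,5,6,7,12,13,14,15): 1⊕0⊕1⊕1⊕1⊕0⊕1⊕1 = 0
s8 (pos 8,9,10,11,12,13,14,15): 1⊕0⊕1⊕1⊕1⊕0⊕1⊕1 = 0
Syndrome s8…s1 = 0000 → no error.
Read data bits from positions 3,5,6,7,9,10,11,12,13,14,15: 10110111011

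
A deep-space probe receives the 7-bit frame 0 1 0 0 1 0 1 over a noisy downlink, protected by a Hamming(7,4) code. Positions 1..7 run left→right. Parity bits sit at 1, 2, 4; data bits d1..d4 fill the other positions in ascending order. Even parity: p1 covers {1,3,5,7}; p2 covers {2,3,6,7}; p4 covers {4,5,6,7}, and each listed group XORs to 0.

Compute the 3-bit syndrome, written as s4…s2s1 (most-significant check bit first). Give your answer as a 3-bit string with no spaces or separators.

s1 (pos 1,3,5,7): 0⊕0⊕1⊕1 = 0
s2 (pos 2,3,6,7): 1⊕0⊕0⊕1 = 0
s4 (pos 4,5,6,7): 0⊕1⊕0⊕1 = 0
Syndrome s4…s1 = 000 → no error.

000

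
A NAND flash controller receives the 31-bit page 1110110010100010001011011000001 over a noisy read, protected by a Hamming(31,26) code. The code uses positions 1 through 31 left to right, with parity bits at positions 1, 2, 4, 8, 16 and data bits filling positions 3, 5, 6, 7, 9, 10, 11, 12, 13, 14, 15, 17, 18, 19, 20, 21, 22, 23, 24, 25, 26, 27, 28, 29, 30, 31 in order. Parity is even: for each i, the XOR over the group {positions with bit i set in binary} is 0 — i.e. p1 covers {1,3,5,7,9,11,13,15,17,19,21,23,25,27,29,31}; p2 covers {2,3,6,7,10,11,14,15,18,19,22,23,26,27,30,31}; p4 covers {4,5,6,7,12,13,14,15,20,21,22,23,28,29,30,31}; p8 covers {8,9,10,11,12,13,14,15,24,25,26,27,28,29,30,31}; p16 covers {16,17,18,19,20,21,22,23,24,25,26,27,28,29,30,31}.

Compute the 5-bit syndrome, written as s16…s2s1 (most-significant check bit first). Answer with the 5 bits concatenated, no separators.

s1 (pos 1,3,5,7,9,11,13,15,17,19,21,23,25,27,29,31): 1⊕1⊕1⊕0⊕1⊕1⊕0⊕1⊕0⊕1⊕1⊕0⊕1⊕0⊕0⊕1 = 0
s2 (pos 2,3,6,7,10,11,14,15,18,19,22,23,26,27,30,31): 1⊕1⊕1⊕0⊕0⊕1⊕0⊕1⊕0⊕1⊕1⊕0⊕0⊕0⊕0⊕1 = 0
s4 (pos 4,5,6,7,12,13,14,15,20,21,22,23,28,29,30,31): 0⊕1⊕1⊕0⊕0⊕0⊕0⊕1⊕0⊕1⊕1⊕0⊕0⊕0⊕0⊕1 = 0
s8 (pos 8,9,10,11,12,13,14,15,24,25,26,27,28,29,30,31): 0⊕1⊕0⊕1⊕0⊕0⊕0⊕1⊕1⊕1⊕0⊕0⊕0⊕0⊕0⊕1 = 0
s16 (pos 16,17,18,19,20,21,22,23,24,25,26,27,28,29,30,31): 0⊕0⊕0⊕1⊕0⊕1⊕1⊕0⊕1⊕1⊕0⊕0⊕0⊕0⊕0⊕1 = 0
Syndrome s16…s1 = 00000 → no error.

00000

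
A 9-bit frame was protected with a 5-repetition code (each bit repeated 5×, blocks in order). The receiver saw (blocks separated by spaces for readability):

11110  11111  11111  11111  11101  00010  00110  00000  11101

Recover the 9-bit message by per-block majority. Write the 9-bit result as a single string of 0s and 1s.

Block 1 (11110): 4 ones → 1
Block 2 (11111): 5 ones → 1
Block 3 (11111): 5 ones → 1
Block 4 (11111): 5 ones → 1
Block 5 (11101): 4 ones → 1
Block 6 (00010): 1 one → 0
Block 7 (00110): 2 ones → 0
Block 8 (00000): 0 ones → 0
Block 9 (11101): 4 ones → 1

111110001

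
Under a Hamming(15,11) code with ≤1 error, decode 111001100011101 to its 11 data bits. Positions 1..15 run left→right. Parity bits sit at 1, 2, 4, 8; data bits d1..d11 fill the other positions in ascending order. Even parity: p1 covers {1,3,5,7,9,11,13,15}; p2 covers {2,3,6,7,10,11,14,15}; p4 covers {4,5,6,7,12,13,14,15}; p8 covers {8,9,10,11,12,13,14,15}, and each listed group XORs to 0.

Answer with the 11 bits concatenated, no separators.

10110011101

s1 (pos 1,3,5,7,9,11,13,15): 1⊕1⊕0⊕1⊕0⊕1⊕1⊕1 = 0
s2 (pos 2,3,6,7,10,11,14,15): 1⊕1⊕1⊕1⊕0⊕1⊕0⊕1 = 0
s4 (pos 4,5,6,7,12,13,14,15): 0⊕0⊕1⊕1⊕1⊕1⊕0⊕1 = 1
s8 (pos 8,9,10,11,12,13,14,15): 0⊕0⊕0⊕1⊕1⊕1⊕0⊕1 = 0
Syndrome s8…s1 = 0100 → error at position 4.
Flip position 4: 111001100011101 → 111101100011101
Read data bits from positions 3,5,6,7,9,10,11,12,13,14,15: 10110011101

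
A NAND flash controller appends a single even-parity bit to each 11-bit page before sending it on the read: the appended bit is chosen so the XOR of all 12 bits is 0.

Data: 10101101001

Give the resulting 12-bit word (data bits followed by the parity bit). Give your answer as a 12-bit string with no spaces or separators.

101011010010

XOR of the 11 data bits: 1⊕0⊕1⊕0⊕1⊕1⊕0⊕1⊕0⊕0⊕1 = 0
Parity bit = 0 (so all 12 bits XOR to 0).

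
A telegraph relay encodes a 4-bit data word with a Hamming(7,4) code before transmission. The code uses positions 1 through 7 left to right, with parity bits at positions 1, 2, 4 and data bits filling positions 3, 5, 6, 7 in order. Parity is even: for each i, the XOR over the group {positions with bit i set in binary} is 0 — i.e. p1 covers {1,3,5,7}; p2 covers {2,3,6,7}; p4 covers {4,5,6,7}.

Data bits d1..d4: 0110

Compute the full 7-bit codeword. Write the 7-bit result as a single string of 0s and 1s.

Place data at non-parity positions: p1 p2 0 p4 1 1 0
p1 (pos 1,3,5,7): XOR of data positions = 0⊕1⊕0 = 1
p2 (pos 2,3,6,7): XOR of data positions = 0⊕1⊕0 = 1
p4 (pos 4,5,6,7): XOR of data positions = 1⊕1⊕0 = 0
Codeword: 1100110

1100110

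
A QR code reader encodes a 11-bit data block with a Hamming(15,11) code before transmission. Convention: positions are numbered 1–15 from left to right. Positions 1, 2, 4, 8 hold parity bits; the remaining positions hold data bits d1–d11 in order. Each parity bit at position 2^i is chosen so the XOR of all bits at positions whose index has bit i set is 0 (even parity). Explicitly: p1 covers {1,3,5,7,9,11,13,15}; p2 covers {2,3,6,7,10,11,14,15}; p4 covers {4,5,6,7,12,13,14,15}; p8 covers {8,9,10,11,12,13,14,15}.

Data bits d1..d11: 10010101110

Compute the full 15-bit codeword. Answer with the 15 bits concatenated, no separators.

101000100101110

Place data at non-parity positions: p1 p2 1 p4 0 0 1 p8 0 1 0 1 1 1 0
p1 (pos 1,3,5,7,9,11,13,15): XOR of data positions = 1⊕0⊕1⊕0⊕0⊕1⊕0 = 1
p2 (pos 2,3,6,7,10,11,14,15): XOR of data positions = 1⊕0⊕1⊕1⊕0⊕1⊕0 = 0
p4 (pos 4,5,6,7,12,13,14,15): XOR of data positions = 0⊕0⊕1⊕1⊕1⊕1⊕0 = 0
p8 (pos 8,9,10,11,12,13,14,15): XOR of data positions = 0⊕1⊕0⊕1⊕1⊕1⊕0 = 0
Codeword: 101000100101110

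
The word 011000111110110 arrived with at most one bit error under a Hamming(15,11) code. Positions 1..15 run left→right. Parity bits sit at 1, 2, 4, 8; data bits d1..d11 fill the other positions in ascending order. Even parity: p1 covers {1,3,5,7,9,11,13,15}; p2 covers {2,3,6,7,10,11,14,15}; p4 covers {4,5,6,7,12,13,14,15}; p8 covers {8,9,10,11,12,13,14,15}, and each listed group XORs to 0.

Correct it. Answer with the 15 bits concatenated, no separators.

011010111110110

s1 (pos 1,3,5,7,9,11,13,15): 0⊕1⊕0⊕1⊕1⊕1⊕1⊕0 = 1
s2 (pos 2,3,6,7,10,11,14,15): 1⊕1⊕0⊕1⊕1⊕1⊕1⊕0 = 0
s4 (pos 4,5,6,7,12,13,14,15): 0⊕0⊕0⊕1⊕0⊕1⊕1⊕0 = 1
s8 (pos 8,9,10,11,12,13,14,15): 1⊕1⊕1⊕1⊕0⊕1⊕1⊕0 = 0
Syndrome s8…s1 = 0101 → error at position 5.
Flip position 5: 011000111110110 → 011010111110110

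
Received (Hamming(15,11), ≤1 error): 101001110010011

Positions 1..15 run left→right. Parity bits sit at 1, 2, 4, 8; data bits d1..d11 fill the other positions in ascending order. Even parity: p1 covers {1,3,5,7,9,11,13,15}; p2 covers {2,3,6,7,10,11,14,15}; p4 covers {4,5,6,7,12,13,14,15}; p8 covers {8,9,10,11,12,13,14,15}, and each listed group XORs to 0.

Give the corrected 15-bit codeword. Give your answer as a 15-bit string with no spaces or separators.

s1 (pos 1,3,5,7,9,11,13,15): 1⊕1⊕0⊕1⊕0⊕1⊕0⊕1 = 1
s2 (pos 2,3,6,7,10,11,14,15): 0⊕1⊕1⊕1⊕0⊕1⊕1⊕1 = 0
s4 (pos 4,5,6,7,12,13,14,15): 0⊕0⊕1⊕1⊕0⊕0⊕1⊕1 = 0
s8 (pos 8,9,10,11,12,13,14,15): 1⊕0⊕0⊕1⊕0⊕0⊕1⊕1 = 0
Syndrome s8…s1 = 0001 → error at position 1.
Flip position 1: 101001110010011 → 001001110010011

001001110010011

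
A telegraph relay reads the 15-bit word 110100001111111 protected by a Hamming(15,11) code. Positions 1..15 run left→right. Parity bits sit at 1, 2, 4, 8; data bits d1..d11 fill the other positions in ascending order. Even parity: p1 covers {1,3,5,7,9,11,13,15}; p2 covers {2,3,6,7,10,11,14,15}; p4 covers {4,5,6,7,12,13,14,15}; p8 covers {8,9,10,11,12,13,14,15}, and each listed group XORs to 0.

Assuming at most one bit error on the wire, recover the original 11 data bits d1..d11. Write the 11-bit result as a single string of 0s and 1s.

s1 (pos 1,3,5,7,9,11,13,15): 1⊕0⊕0⊕0⊕1⊕1⊕1⊕1 = 1
s2 (pos 2,3,6,7,10,11,14,15): 1⊕0⊕0⊕0⊕1⊕1⊕1⊕1 = 1
s4 (pos 4,5,6,7,12,13,14,15): 1⊕0⊕0⊕0⊕1⊕1⊕1⊕1 = 1
s8 (pos 8,9,10,11,12,13,14,15): 0⊕1⊕1⊕1⊕1⊕1⊕1⊕1 = 1
Syndrome s8…s1 = 1111 → error at position 15.
Flip position 15: 110100001111111 → 110100001111110
Read data bits from positions 3,5,6,7,9,10,11,12,13,14,15: 00001111110

00001111110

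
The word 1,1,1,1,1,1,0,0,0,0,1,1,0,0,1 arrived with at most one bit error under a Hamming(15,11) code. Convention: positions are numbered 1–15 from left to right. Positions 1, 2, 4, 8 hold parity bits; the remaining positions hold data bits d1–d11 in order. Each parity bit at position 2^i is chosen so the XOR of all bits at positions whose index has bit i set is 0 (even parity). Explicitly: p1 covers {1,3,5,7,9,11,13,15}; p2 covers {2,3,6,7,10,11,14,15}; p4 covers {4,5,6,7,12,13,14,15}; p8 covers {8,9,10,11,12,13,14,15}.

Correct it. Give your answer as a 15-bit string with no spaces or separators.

s1 (pos 1,3,5,7,9,11,13,15): 1⊕1⊕1⊕0⊕0⊕1⊕0⊕1 = 1
s2 (pos 2,3,6,7,10,11,14,15): 1⊕1⊕1⊕0⊕0⊕1⊕0⊕1 = 1
s4 (pos 4,5,6,7,12,13,14,15): 1⊕1⊕1⊕0⊕1⊕0⊕0⊕1 = 1
s8 (pos 8,9,10,11,12,13,14,15): 0⊕0⊕0⊕1⊕1⊕0⊕0⊕1 = 1
Syndrome s8…s1 = 1111 → error at position 15.
Flip position 15: 111111000011001 → 111111000011000

111111000011000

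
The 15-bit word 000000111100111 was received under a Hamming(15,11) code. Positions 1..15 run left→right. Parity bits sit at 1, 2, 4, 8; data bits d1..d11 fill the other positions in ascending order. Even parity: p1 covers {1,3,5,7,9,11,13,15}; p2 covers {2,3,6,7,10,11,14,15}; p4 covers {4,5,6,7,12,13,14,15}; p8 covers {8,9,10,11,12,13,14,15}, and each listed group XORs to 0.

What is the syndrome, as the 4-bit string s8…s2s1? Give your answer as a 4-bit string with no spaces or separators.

s1 (pos 1,3,5,7,9,11,13,15): 0⊕0⊕0⊕1⊕1⊕0⊕1⊕1 = 0
s2 (pos 2,3,6,7,10,11,14,15): 0⊕0⊕0⊕1⊕1⊕0⊕1⊕1 = 0
s4 (pos 4,5,6,7,12,13,14,15): 0⊕0⊕0⊕1⊕0⊕1⊕1⊕1 = 0
s8 (pos 8,9,10,11,12,13,14,15): 1⊕1⊕1⊕0⊕0⊕1⊕1⊕1 = 0
Syndrome s8…s1 = 0000 → no error.

0000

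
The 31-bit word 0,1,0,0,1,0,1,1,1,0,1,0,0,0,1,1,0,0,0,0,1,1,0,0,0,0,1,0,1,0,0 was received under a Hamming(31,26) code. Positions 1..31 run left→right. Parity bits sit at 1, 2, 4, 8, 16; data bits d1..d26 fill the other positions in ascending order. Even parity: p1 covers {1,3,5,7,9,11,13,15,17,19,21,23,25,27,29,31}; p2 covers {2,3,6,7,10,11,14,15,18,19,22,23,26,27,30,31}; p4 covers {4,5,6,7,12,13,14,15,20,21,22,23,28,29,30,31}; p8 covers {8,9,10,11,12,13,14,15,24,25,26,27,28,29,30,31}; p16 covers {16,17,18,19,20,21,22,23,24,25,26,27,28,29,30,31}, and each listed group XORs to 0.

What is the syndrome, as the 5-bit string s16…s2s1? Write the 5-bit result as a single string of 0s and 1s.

10000

s1 (pos 1,3,5,7,9,11,13,15,17,19,21,23,25,27,29,31): 0⊕0⊕1⊕1⊕1⊕1⊕0⊕1⊕0⊕0⊕1⊕0⊕0⊕1⊕1⊕0 = 0
s2 (pos 2,3,6,7,10,11,14,15,18,19,22,23,26,27,30,31): 1⊕0⊕0⊕1⊕0⊕1⊕0⊕1⊕0⊕0⊕1⊕0⊕0⊕1⊕0⊕0 = 0
s4 (pos 4,5,6,7,12,13,14,15,20,21,22,23,28,29,30,31): 0⊕1⊕0⊕1⊕0⊕0⊕0⊕1⊕0⊕1⊕1⊕0⊕0⊕1⊕0⊕0 = 0
s8 (pos 8,9,10,11,12,13,14,15,24,25,26,27,28,29,30,31): 1⊕1⊕0⊕1⊕0⊕0⊕0⊕1⊕0⊕0⊕0⊕1⊕0⊕1⊕0⊕0 = 0
s16 (pos 16,17,18,19,20,21,22,23,24,25,26,27,28,29,30,31): 1⊕0⊕0⊕0⊕0⊕1⊕1⊕0⊕0⊕0⊕0⊕1⊕0⊕1⊕0⊕0 = 1
Syndrome s16…s1 = 10000 → error at position 16.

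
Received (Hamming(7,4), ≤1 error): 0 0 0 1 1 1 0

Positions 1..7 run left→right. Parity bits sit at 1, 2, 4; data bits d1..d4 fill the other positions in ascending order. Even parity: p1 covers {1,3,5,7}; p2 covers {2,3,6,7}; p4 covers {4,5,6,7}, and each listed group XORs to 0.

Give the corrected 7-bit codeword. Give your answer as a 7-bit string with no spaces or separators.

0001111

s1 (pos 1,3,5,7): 0⊕0⊕1⊕0 = 1
s2 (pos 2,3,6,7): 0⊕0⊕1⊕0 = 1
s4 (pos 4,5,6,7): 1⊕1⊕1⊕0 = 1
Syndrome s4…s1 = 111 → error at position 7.
Flip position 7: 0001110 → 0001111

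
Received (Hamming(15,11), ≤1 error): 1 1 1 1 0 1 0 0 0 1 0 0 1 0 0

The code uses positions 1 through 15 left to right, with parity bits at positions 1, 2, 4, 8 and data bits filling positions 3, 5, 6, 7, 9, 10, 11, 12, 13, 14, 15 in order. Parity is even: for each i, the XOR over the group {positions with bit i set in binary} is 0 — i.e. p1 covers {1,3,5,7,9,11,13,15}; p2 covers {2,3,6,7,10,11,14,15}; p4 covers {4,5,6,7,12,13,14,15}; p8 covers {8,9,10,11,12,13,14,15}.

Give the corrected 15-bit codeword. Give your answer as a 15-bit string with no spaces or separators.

111111000100100

s1 (pos 1,3,5,7,9,11,13,15): 1⊕1⊕0⊕0⊕0⊕0⊕1⊕0 = 1
s2 (pos 2,3,6,7,10,11,14,15): 1⊕1⊕1⊕0⊕1⊕0⊕0⊕0 = 0
s4 (pos 4,5,6,7,12,13,14,15): 1⊕0⊕1⊕0⊕0⊕1⊕0⊕0 = 1
s8 (pos 8,9,10,11,12,13,14,15): 0⊕0⊕1⊕0⊕0⊕1⊕0⊕0 = 0
Syndrome s8…s1 = 0101 → error at position 5.
Flip position 5: 111101000100100 → 111111000100100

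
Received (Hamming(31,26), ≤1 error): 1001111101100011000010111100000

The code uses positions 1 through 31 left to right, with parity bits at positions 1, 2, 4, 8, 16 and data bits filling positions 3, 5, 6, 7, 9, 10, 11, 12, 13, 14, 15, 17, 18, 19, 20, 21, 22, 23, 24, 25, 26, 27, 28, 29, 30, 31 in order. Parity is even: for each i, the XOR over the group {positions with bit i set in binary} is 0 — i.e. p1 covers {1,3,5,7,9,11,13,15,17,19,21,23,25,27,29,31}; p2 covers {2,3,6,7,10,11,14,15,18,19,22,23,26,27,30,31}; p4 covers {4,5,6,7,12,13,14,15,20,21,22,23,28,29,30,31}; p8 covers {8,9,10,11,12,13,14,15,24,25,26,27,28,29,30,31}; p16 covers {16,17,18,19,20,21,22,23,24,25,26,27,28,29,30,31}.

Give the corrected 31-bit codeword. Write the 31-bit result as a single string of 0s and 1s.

1001111101100111000010111100000

s1 (pos 1,3,5,7,9,11,13,15,17,19,21,23,25,27,29,31): 1⊕0⊕1⊕1⊕0⊕1⊕0⊕1⊕0⊕0⊕1⊕1⊕1⊕0⊕0⊕0 = 0
s2 (pos 2,3,6,7,10,11,14,15,18,19,22,23,26,27,30,31): 0⊕0⊕1⊕1⊕1⊕1⊕0⊕1⊕0⊕0⊕0⊕1⊕1⊕0⊕0⊕0 = 1
s4 (pos 4,5,6,7,12,13,14,15,20,21,22,23,28,29,30,31): 1⊕1⊕1⊕1⊕0⊕0⊕0⊕1⊕0⊕1⊕0⊕1⊕0⊕0⊕0⊕0 = 1
s8 (pos 8,9,10,11,12,13,14,15,24,25,26,27,28,29,30,31): 1⊕0⊕1⊕1⊕0⊕0⊕0⊕1⊕1⊕1⊕1⊕0⊕0⊕0⊕0⊕0 = 1
s16 (pos 16,17,18,19,20,21,22,23,24,25,26,27,28,29,30,31): 1⊕0⊕0⊕0⊕0⊕1⊕0⊕1⊕1⊕1⊕1⊕0⊕0⊕0⊕0⊕0 = 0
Syndrome s16…s1 = 01110 → error at position 14.
Flip position 14: 1001111101100011000010111100000 → 1001111101100111000010111100000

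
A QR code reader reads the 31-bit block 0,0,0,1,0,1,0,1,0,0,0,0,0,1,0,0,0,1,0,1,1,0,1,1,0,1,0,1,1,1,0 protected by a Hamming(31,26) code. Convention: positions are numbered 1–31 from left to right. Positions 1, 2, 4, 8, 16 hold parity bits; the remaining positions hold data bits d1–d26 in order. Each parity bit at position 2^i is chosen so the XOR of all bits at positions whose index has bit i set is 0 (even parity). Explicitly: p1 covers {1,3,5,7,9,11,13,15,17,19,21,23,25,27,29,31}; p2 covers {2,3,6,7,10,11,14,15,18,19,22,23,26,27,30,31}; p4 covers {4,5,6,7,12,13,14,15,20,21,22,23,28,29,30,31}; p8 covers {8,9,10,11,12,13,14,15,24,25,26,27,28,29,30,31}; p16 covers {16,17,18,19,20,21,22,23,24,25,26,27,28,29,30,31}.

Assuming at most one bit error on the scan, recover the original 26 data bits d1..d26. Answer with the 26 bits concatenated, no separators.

00100000010010110110101010

s1 (pos 1,3,5,7,9,11,13,15,17,19,21,23,25,27,29,31): 0⊕0⊕0⊕0⊕0⊕0⊕0⊕0⊕0⊕0⊕1⊕1⊕0⊕0⊕1⊕0 = 1
s2 (pos 2,3,6,7,10,11,14,15,18,19,22,23,26,27,30,31): 0⊕0⊕1⊕0⊕0⊕0⊕1⊕0⊕1⊕0⊕0⊕1⊕1⊕0⊕1⊕0 = 0
s4 (pos 4,5,6,7,12,13,14,15,20,21,22,23,28,29,30,31): 1⊕0⊕1⊕0⊕0⊕0⊕1⊕0⊕1⊕1⊕0⊕1⊕1⊕1⊕1⊕0 = 1
s8 (pos 8,9,10,11,12,13,14,15,24,25,26,27,28,29,30,31): 1⊕0⊕0⊕0⊕0⊕0⊕1⊕0⊕1⊕0⊕1⊕0⊕1⊕1⊕1⊕0 = 1
s16 (pos 16,17,18,19,20,21,22,23,24,25,26,27,28,29,30,31): 0⊕0⊕1⊕0⊕1⊕1⊕0⊕1⊕1⊕0⊕1⊕0⊕1⊕1⊕1⊕0 = 1
Syndrome s16…s1 = 11101 → error at position 29.
Flip position 29: 0001010100000100010110110101110 → 0001010100000100010110110101010
Read data bits from positions 3,5,6,7,9,10,11,12,13,14,15,17,18,19,20,21,22,23,24,25,26,27,28,29,30,31: 00100000010010110110101010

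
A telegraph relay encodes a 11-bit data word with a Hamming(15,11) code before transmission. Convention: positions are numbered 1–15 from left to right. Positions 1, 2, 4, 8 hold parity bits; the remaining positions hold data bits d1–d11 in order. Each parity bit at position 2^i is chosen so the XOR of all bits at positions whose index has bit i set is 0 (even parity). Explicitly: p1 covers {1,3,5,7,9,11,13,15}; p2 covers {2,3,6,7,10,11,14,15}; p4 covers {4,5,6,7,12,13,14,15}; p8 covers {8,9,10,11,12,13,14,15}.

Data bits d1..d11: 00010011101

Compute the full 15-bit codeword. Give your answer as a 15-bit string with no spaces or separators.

Place data at non-parity positions: p1 p2 0 p4 0 0 1 p8 0 0 1 1 1 0 1
p1 (pos 1,3,5,7,9,11,13,15): XOR of data positions = 0⊕0⊕1⊕0⊕1⊕1⊕1 = 0
p2 (pos 2,3,6,7,10,11,14,15): XOR of data positions = 0⊕0⊕1⊕0⊕1⊕0⊕1 = 1
p4 (pos 4,5,6,7,12,13,14,15): XOR of data positions = 0⊕0⊕1⊕1⊕1⊕0⊕1 = 0
p8 (pos 8,9,10,11,12,13,14,15): XOR of data positions = 0⊕0⊕1⊕1⊕1⊕0⊕1 = 0
Codeword: 010000100011101

010000100011101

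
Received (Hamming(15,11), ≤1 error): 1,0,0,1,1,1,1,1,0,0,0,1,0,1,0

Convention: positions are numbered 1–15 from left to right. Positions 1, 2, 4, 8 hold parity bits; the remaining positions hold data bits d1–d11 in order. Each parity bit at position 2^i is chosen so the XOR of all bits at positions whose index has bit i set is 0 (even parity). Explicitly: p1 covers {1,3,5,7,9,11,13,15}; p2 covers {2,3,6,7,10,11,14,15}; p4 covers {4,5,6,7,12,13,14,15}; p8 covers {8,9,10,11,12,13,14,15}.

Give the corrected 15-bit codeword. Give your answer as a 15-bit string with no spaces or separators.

100111110011010

s1 (pos 1,3,5,7,9,11,13,15): 1⊕0⊕1⊕1⊕0⊕0⊕0⊕0 = 1
s2 (pos 2,3,6,7,10,11,14,15): 0⊕0⊕1⊕1⊕0⊕0⊕1⊕0 = 1
s4 (pos 4,5,6,7,12,13,14,15): 1⊕1⊕1⊕1⊕1⊕0⊕1⊕0 = 0
s8 (pos 8,9,10,11,12,13,14,15): 1⊕0⊕0⊕0⊕1⊕0⊕1⊕0 = 1
Syndrome s8…s1 = 1011 → error at position 11.
Flip position 11: 100111110001010 → 100111110011010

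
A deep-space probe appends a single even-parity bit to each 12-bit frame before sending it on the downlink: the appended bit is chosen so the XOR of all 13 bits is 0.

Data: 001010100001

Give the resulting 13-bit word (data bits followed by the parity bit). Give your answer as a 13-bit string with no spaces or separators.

XOR of the 12 data bits: 0⊕0⊕1⊕0⊕1⊕0⊕1⊕0⊕0⊕0⊕0⊕1 = 0
Parity bit = 0 (so all 13 bits XOR to 0).

0010101000010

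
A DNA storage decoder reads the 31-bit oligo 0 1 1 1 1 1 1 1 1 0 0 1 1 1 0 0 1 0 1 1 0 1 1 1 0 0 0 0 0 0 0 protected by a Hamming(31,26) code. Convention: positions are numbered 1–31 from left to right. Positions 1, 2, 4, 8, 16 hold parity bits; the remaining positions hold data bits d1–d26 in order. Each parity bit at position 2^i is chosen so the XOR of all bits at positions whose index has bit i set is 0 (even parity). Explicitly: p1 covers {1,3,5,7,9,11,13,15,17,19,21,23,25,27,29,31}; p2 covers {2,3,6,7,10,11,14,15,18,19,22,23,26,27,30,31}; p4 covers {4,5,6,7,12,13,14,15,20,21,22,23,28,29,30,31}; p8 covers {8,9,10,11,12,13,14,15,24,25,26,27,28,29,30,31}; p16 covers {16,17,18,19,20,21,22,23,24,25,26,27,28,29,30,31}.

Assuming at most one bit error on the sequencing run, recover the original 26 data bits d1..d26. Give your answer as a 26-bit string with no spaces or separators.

s1 (pos 1,3,5,7,9,11,13,15,17,19,21,23,25,27,29,31): 0⊕1⊕1⊕1⊕1⊕0⊕1⊕0⊕1⊕1⊕0⊕1⊕0⊕0⊕0⊕0 = 0
s2 (pos 2,3,6,7,10,11,14,15,18,19,22,23,26,27,30,31): 1⊕1⊕1⊕1⊕0⊕0⊕1⊕0⊕0⊕1⊕1⊕1⊕0⊕0⊕0⊕0 = 0
s4 (pos 4,5,6,7,12,13,14,15,20,21,22,23,28,29,30,31): 1⊕1⊕1⊕1⊕1⊕1⊕1⊕0⊕1⊕0⊕1⊕1⊕0⊕0⊕0⊕0 = 0
s8 (pos 8,9,10,11,12,13,14,15,24,25,26,27,28,29,30,31): 1⊕1⊕0⊕0⊕1⊕1⊕1⊕0⊕1⊕0⊕0⊕0⊕0⊕0⊕0⊕0 = 0
s16 (pos 16,17,18,19,20,21,22,23,24,25,26,27,28,29,30,31): 0⊕1⊕0⊕1⊕1⊕0⊕1⊕1⊕1⊕0⊕0⊕0⊕0⊕0⊕0⊕0 = 0
Syndrome s16…s1 = 00000 → no error.
Read data bits from positions 3,5,6,7,9,10,11,12,13,14,15,17,18,19,20,21,22,23,24,25,26,27,28,29,30,31: 11111001110101101110000000

11111001110101101110000000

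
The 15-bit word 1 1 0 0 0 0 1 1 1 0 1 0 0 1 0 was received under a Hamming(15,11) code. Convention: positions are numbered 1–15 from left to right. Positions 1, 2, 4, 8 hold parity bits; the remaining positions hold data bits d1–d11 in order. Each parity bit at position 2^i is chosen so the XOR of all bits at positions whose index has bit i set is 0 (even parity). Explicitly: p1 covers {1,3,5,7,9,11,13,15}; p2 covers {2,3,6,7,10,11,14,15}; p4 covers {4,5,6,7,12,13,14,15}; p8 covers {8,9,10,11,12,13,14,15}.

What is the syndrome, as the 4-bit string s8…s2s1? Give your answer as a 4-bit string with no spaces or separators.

s1 (pos 1,3,5,7,9,11,13,15): 1⊕0⊕0⊕1⊕1⊕1⊕0⊕0 = 0
s2 (pos 2,3,6,7,10,11,14,15): 1⊕0⊕0⊕1⊕0⊕1⊕1⊕0 = 0
s4 (pos 4,5,6,7,12,13,14,15): 0⊕0⊕0⊕1⊕0⊕0⊕1⊕0 = 0
s8 (pos 8,9,10,11,12,13,14,15): 1⊕1⊕0⊕1⊕0⊕0⊕1⊕0 = 0
Syndrome s8…s1 = 0000 → no error.

0000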